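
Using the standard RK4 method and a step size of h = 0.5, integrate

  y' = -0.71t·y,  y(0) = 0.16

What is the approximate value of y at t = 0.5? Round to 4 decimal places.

0.1464

RK4: k1 = f(t_n, y_n); k2 = f(t_n + h/2, y_n + (h/2)·k1); k3 = f(t_n + h/2, y_n + (h/2)·k2); k4 = f(t_n + h, y_n + h·k3); y_{n+1} = y_n + (h/6)·(k1 + 2k2 + 2k3 + k4).
t=0.000000, y=0.160000:
  k1 = f(0.000000, 0.160000) = 0.000000
  k2 = f(0.250000, 0.160000) = -0.028400
  k3 = f(0.250000, 0.152900) = -0.027140
  k4 = f(0.500000, 0.146430) = -0.051983
  y ← 0.160000 + (0.5/6)·(k1 + 2k2 + 2k3 + k4) = 0.146411
y(0.5) ≈ 0.1464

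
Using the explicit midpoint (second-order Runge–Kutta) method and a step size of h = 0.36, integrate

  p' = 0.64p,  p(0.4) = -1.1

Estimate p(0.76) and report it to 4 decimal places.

Midpoint: k1 = f(x_n, p_n); k2 = f(x_n + h/2, p_n + (h/2)·k1); p_{n+1} = p_n + h·k2.
x=0.400000, p=-1.100000:
  k1 = f(0.400000, -1.100000) = -0.704000
  k2 = f(0.580000, -1.226720) = -0.785101
  p ← -1.100000 + 0.36·(-0.785101) = -1.382636
p(0.76) ≈ -1.3826

-1.3826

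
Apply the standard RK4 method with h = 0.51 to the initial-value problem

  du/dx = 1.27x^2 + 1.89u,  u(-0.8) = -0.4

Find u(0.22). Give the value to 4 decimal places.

RK4: k1 = f(x_n, u_n); k2 = f(x_n + h/2, u_n + (h/2)·k1); k3 = f(x_n + h/2, u_n + (h/2)·k2); k4 = f(x_n + h, u_n + h·k3); u_{n+1} = u_n + (h/6)·(k1 + 2k2 + 2k3 + k4).
x=-0.800000, u=-0.400000:
  k1 = f(-0.800000, -0.400000) = 0.056800
  k2 = f(-0.545000, -0.385516) = -0.351403
  k3 = f(-0.545000, -0.489608) = -0.548137
  k4 = f(-0.290000, -0.679550) = -1.177542
  u ← -0.400000 + (0.51/6)·(k1 + 2k2 + 2k3 + k4) = -0.648185
x=-0.290000, u=-0.648185:
  k1 = f(-0.290000, -0.648185) = -1.118263
  k2 = f(-0.035000, -0.933342) = -1.762461
  k3 = f(-0.035000, -1.097612) = -2.072932
  k4 = f(0.220000, -1.705380) = -3.161701
  u ← -0.648185 + (0.51/6)·(k1 + 2k2 + 2k3 + k4) = -1.663999
u(0.22) ≈ -1.6640

-1.6640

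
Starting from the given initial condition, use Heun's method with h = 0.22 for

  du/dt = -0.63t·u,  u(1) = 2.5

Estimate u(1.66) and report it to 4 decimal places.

Heun: k1 = f(t_n, u_n); k2 = f(t_n + h, u_n + h·k1); u_{n+1} = u_n + (h/2)·(k1 + k2).
t=1.000000, u=2.500000:
  k1 = f(1.000000, 2.500000) = -1.575000
  k2 = f(1.220000, 2.153500) = -1.655180
  u ← 2.500000 + (0.22/2)·(-1.575000 + (-1.655180)) = 2.144680
t=1.220000, u=2.144680:
  k1 = f(1.220000, 2.144680) = -1.648401
  k2 = f(1.440000, 1.782032) = -1.616659
  u ← 2.144680 + (0.22/2)·(-1.648401 + (-1.616659)) = 1.785524
t=1.440000, u=1.785524:
  k1 = f(1.440000, 1.785524) = -1.619827
  k2 = f(1.660000, 1.429162) = -1.494617
  u ← 1.785524 + (0.22/2)·(-1.619827 + (-1.494617)) = 1.442935
u(1.66) ≈ 1.4429

1.4429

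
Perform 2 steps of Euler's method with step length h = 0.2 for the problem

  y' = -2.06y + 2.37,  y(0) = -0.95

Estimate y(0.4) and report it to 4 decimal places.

Euler: y_{n+1} = y_n + h·f(t_n, y_n).
t=0.000000, y=-0.950000: f=4.327000 → y ← -0.950000 + 0.2·4.327000 = -0.084600
t=0.200000, y=-0.084600: f=2.544276 → y ← -0.084600 + 0.2·2.544276 = 0.424255
y(0.4) ≈ 0.4243

0.4243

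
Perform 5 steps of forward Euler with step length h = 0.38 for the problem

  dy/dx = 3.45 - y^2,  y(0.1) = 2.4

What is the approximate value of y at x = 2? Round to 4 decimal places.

Euler: y_{n+1} = y_n + h·f(x_n, y_n).
x=0.100000, y=2.400000: f=-2.310000 → y ← 2.400000 + 0.38·(-2.310000) = 1.522200
x=0.480000, y=1.522200: f=1.132907 → y ← 1.522200 + 0.38·1.132907 = 1.952705
x=0.860000, y=1.952705: f=-0.363056 → y ← 1.952705 + 0.38·(-0.363056) = 1.814744
x=1.240000, y=1.814744: f=0.156706 → y ← 1.814744 + 0.38·0.156706 = 1.874292
x=1.620000, y=1.874292: f=-0.062970 → y ← 1.874292 + 0.38·(-0.062970) = 1.850363
y(2) ≈ 1.8504

1.8504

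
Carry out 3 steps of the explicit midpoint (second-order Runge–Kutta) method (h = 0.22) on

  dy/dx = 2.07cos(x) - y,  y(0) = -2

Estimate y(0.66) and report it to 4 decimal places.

-0.1298

Midpoint: k1 = f(x_n, y_n); k2 = f(x_n + h/2, y_n + (h/2)·k1); y_{n+1} = y_n + h·k2.
x=0.000000, y=-2.000000:
  k1 = f(0.000000, -2.000000) = 4.070000
  k2 = f(0.110000, -1.552300) = 3.609789
  y ← -2.000000 + 0.22·3.609789 = -1.205846
x=0.220000, y=-1.205846:
  k1 = f(0.220000, -1.205846) = 3.225954
  k2 = f(0.330000, -0.850991) = 2.809299
  y ← -1.205846 + 0.22·2.809299 = -0.587801
x=0.440000, y=-0.587801:
  k1 = f(0.440000, -0.587801) = 2.460637
  k2 = f(0.550000, -0.317131) = 2.081856
  y ← -0.587801 + 0.22·2.081856 = -0.129792
y(0.66) ≈ -0.1298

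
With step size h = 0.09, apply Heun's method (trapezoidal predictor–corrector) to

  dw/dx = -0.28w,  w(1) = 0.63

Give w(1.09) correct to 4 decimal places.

Heun: k1 = f(x_n, w_n); k2 = f(x_n + h, w_n + h·k1); w_{n+1} = w_n + (h/2)·(k1 + k2).
x=1.000000, w=0.630000:
  k1 = f(1.000000, 0.630000) = -0.176400
  k2 = f(1.090000, 0.614124) = -0.171955
  w ← 0.630000 + (0.09/2)·(-0.176400 + (-0.171955)) = 0.614324
w(1.09) ≈ 0.6143

0.6143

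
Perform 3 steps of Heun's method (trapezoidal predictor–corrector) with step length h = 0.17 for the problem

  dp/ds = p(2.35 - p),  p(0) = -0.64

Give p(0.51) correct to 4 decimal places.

Heun: k1 = f(s_n, p_n); k2 = f(s_n + h, p_n + h·k1); p_{n+1} = p_n + (h/2)·(k1 + k2).
s=0.000000, p=-0.640000:
  k1 = f(0.000000, -0.640000) = -1.913600
  k2 = f(0.170000, -0.965312) = -3.200310
  p ← -0.640000 + (0.17/2)·(-1.913600 + (-3.200310)) = -1.074682
s=0.170000, p=-1.074682:
  k1 = f(0.170000, -1.074682) = -3.680446
  k2 = f(0.340000, -1.700358) = -6.887060
  p ← -1.074682 + (0.17/2)·(-3.680446 + (-6.887060)) = -1.972920
s=0.340000, p=-1.972920:
  k1 = f(0.340000, -1.972920) = -8.528778
  k2 = f(0.510000, -3.422813) = -19.759255
  p ← -1.972920 + (0.17/2)·(-8.528778 + (-19.759255)) = -4.377403
p(0.51) ≈ -4.3774

-4.3774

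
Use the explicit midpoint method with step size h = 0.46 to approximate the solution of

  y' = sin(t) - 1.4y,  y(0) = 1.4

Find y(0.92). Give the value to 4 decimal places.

Midpoint: k1 = f(t_n, y_n); k2 = f(t_n + h/2, y_n + (h/2)·k1); y_{n+1} = y_n + h·k2.
t=0.000000, y=1.400000:
  k1 = f(0.000000, 1.400000) = -1.960000
  k2 = f(0.230000, 0.949200) = -1.100902
  y ← 1.400000 + 0.46·(-1.100902) = 0.893585
t=0.460000, y=0.893585:
  k1 = f(0.460000, 0.893585) = -0.807071
  k2 = f(0.690000, 0.707959) = -0.354605
  y ← 0.893585 + 0.46·(-0.354605) = 0.730467
y(0.92) ≈ 0.7305

0.7305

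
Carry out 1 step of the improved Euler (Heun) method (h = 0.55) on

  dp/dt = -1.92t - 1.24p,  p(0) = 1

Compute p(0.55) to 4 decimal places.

Heun: k1 = f(t_n, p_n); k2 = f(t_n + h, p_n + h·k1); p_{n+1} = p_n + (h/2)·(k1 + k2).
t=0.000000, p=1.000000:
  k1 = f(0.000000, 1.000000) = -1.240000
  k2 = f(0.550000, 0.318000) = -1.450320
  p ← 1.000000 + (0.55/2)·(-1.240000 + (-1.450320)) = 0.260162
p(0.55) ≈ 0.2602

0.2602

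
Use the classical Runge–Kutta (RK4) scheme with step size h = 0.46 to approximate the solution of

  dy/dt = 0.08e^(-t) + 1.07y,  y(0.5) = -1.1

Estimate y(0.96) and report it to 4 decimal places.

RK4: k1 = f(t_n, y_n); k2 = f(t_n + h/2, y_n + (h/2)·k1); k3 = f(t_n + h/2, y_n + (h/2)·k2); k4 = f(t_n + h, y_n + h·k3); y_{n+1} = y_n + (h/6)·(k1 + 2k2 + 2k3 + k4).
t=0.500000, y=-1.100000:
  k1 = f(0.500000, -1.100000) = -1.128478
  k2 = f(0.730000, -1.359550) = -1.416166
  k3 = f(0.730000, -1.425718) = -1.486966
  k4 = f(0.960000, -1.784004) = -1.878253
  y ← -1.100000 + (0.46/6)·(k1 + 2k2 + 2k3 + k4) = -1.775663
y(0.96) ≈ -1.7757

-1.7757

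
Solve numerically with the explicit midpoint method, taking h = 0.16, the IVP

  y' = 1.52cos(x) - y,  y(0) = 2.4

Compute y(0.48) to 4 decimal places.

Midpoint: k1 = f(x_n, y_n); k2 = f(x_n + h/2, y_n + (h/2)·k1); y_{n+1} = y_n + h·k2.
x=0.000000, y=2.400000:
  k1 = f(0.000000, 2.400000) = -0.880000
  k2 = f(0.080000, 2.329600) = -0.814461
  y ← 2.400000 + 0.16·(-0.814461) = 2.269686
x=0.160000, y=2.269686:
  k1 = f(0.160000, 2.269686) = -0.769101
  k2 = f(0.240000, 2.208158) = -0.731724
  y ← 2.269686 + 0.16·(-0.731724) = 2.152610
x=0.320000, y=2.152610:
  k1 = f(0.320000, 2.152610) = -0.709772
  k2 = f(0.400000, 2.095828) = -0.695816
  y ← 2.152610 + 0.16·(-0.695816) = 2.041280
y(0.48) ≈ 2.0413

2.0413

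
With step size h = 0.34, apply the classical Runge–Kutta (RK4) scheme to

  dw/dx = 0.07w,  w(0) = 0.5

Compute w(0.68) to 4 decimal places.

RK4: k1 = f(x_n, w_n); k2 = f(x_n + h/2, w_n + (h/2)·k1); k3 = f(x_n + h/2, w_n + (h/2)·k2); k4 = f(x_n + h, w_n + h·k3); w_{n+1} = w_n + (h/6)·(k1 + 2k2 + 2k3 + k4).
x=0.000000, w=0.500000:
  k1 = f(0.000000, 0.500000) = 0.035000
  k2 = f(0.170000, 0.505950) = 0.035417
  k3 = f(0.170000, 0.506021) = 0.035421
  k4 = f(0.340000, 0.512043) = 0.035843
  w ← 0.500000 + (0.34/6)·(k1 + 2k2 + 2k3 + k4) = 0.512043
x=0.340000, w=0.512043:
  k1 = f(0.340000, 0.512043) = 0.035843
  k2 = f(0.510000, 0.518136) = 0.036270
  k3 = f(0.510000, 0.518209) = 0.036275
  k4 = f(0.680000, 0.524376) = 0.036706
  w ← 0.512043 + (0.34/6)·(k1 + 2k2 + 2k3 + k4) = 0.524376
w(0.68) ≈ 0.5244

0.5244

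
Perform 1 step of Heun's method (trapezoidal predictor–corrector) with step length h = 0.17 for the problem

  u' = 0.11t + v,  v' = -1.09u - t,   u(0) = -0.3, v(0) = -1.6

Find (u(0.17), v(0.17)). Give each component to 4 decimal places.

-0.5657, -1.5337

Heun on (u,v): k1 = f(t_n, state_n); k2 = f(t_n + h, state_n + h·k1); state_{n+1} = state_n + (h/2)·(k1 + k2).
0.000000: (-0.300000, -1.600000)
  k1 = (-1.600000, 0.327000)
  predictor → (-0.572000, -1.544410)
  k2 = (-1.525710, 0.453480)
  → (-0.565685, -1.533659)
(u(0.17), v(0.17)) ≈ (-0.5657, -1.5337)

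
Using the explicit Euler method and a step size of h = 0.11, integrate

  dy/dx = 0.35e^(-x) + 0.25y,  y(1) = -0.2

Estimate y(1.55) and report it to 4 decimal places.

-0.1679

Euler: y_{n+1} = y_n + h·f(x_n, y_n).
x=1.000000, y=-0.200000: f=0.078758 → y ← -0.200000 + 0.11·0.078758 = -0.191337
x=1.110000, y=-0.191337: f=0.067511 → y ← -0.191337 + 0.11·0.067511 = -0.183910
x=1.220000, y=-0.183910: f=0.057353 → y ← -0.183910 + 0.11·0.057353 = -0.177602
x=1.330000, y=-0.177602: f=0.048167 → y ← -0.177602 + 0.11·0.048167 = -0.172303
x=1.440000, y=-0.172303: f=0.039849 → y ← -0.172303 + 0.11·0.039849 = -0.167920
y(1.55) ≈ -0.1679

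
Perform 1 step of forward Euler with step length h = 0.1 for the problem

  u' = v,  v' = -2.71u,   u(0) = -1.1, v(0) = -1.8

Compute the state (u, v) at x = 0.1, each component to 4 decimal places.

-1.2800, -1.5019

Euler on (u,v): u_{n+1} = u_n + h·u', v_{n+1} = v_n + h·v'.
0.000000: (-1.100000, -1.800000); f=(-1.800000, 2.981000) → (-1.280000, -1.501900)
(u(0.1), v(0.1)) ≈ (-1.2800, -1.5019)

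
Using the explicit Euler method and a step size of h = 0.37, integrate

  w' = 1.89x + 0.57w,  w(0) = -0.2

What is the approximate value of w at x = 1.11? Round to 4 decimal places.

0.4757

Euler: w_{n+1} = w_n + h·f(x_n, w_n).
x=0.000000, w=-0.200000: f=-0.114000 → w ← -0.200000 + 0.37·(-0.114000) = -0.242180
x=0.370000, w=-0.242180: f=0.561257 → w ← -0.242180 + 0.37·0.561257 = -0.034515
x=0.740000, w=-0.034515: f=1.378927 → w ← -0.034515 + 0.37·1.378927 = 0.475688
w(1.11) ≈ 0.4757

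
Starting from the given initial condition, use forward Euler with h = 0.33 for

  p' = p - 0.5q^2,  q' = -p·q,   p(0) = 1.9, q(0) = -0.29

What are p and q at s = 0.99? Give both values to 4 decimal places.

4.4428, 0.0019

Euler on (p,q): p_{n+1} = p_n + h·p', q_{n+1} = q_n + h·q'.
0.000000: (1.900000, -0.290000); f=(1.857950, 0.551000) → (2.513123, -0.108170)
0.330000: (2.513123, -0.108170); f=(2.507273, 0.271845) → (3.340524, -0.018461)
0.660000: (3.340524, -0.018461); f=(3.340353, 0.061670) → (4.442840, 0.001890)
(p(0.99), q(0.99)) ≈ (4.4428, 0.0019)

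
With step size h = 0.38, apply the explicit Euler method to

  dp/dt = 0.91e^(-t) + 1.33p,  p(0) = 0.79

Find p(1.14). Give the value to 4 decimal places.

3.9965

Euler: p_{n+1} = p_n + h·f(t_n, p_n).
t=0.000000, p=0.790000: f=1.960700 → p ← 0.790000 + 0.38·1.960700 = 1.535066
t=0.380000, p=1.535066: f=2.663952 → p ← 1.535066 + 0.38·2.663952 = 2.547368
t=0.760000, p=2.547368: f=3.813575 → p ← 2.547368 + 0.38·3.813575 = 3.996526
p(1.14) ≈ 3.9965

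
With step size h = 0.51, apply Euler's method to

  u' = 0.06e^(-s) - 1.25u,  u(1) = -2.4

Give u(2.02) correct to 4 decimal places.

Euler: u_{n+1} = u_n + h·f(s_n, u_n).
s=1.000000, u=-2.400000: f=3.022073 → u ← -2.400000 + 0.51·3.022073 = -0.858743
s=1.510000, u=-0.858743: f=1.086683 → u ← -0.858743 + 0.51·1.086683 = -0.304534
u(2.02) ≈ -0.3045

-0.3045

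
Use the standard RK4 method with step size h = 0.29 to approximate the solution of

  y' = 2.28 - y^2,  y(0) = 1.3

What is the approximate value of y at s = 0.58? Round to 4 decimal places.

1.4708

RK4: k1 = f(s_n, y_n); k2 = f(s_n + h/2, y_n + (h/2)·k1); k3 = f(s_n + h/2, y_n + (h/2)·k2); k4 = f(s_n + h, y_n + h·k3); y_{n+1} = y_n + (h/6)·(k1 + 2k2 + 2k3 + k4).
s=0.000000, y=1.300000:
  k1 = f(0.000000, 1.300000) = 0.590000
  k2 = f(0.145000, 1.385550) = 0.360251
  k3 = f(0.145000, 1.352236) = 0.451457
  k4 = f(0.290000, 1.430922) = 0.232461
  y ← 1.300000 + (0.29/6)·(k1 + 2k2 + 2k3 + k4) = 1.418217
s=0.290000, y=1.418217:
  k1 = f(0.290000, 1.418217) = 0.268659
  k2 = f(0.435000, 1.457173) = 0.156647
  k3 = f(0.435000, 1.440931) = 0.203717
  k4 = f(0.580000, 1.477295) = 0.097598
  y ← 1.418217 + (0.29/6)·(k1 + 2k2 + 2k3 + k4) = 1.470755
y(0.58) ≈ 1.4708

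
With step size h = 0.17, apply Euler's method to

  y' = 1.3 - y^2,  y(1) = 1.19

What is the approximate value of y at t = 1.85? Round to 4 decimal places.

Euler: y_{n+1} = y_n + h·f(t_n, y_n).
t=1.000000, y=1.190000: f=-0.116100 → y ← 1.190000 + 0.17·(-0.116100) = 1.170263
t=1.170000, y=1.170263: f=-0.069515 → y ← 1.170263 + 0.17·(-0.069515) = 1.158445
t=1.340000, y=1.158445: f=-0.041996 → y ← 1.158445 + 0.17·(-0.041996) = 1.151306
t=1.510000, y=1.151306: f=-0.025506 → y ← 1.151306 + 0.17·(-0.025506) = 1.146970
t=1.680000, y=1.146970: f=-0.015540 → y ← 1.146970 + 0.17·(-0.015540) = 1.144328
y(1.85) ≈ 1.1443

1.1443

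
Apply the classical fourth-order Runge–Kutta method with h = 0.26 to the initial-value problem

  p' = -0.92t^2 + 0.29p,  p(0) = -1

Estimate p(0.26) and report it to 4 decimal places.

RK4: k1 = f(t_n, p_n); k2 = f(t_n + h/2, p_n + (h/2)·k1); k3 = f(t_n + h/2, p_n + (h/2)·k2); k4 = f(t_n + h, p_n + h·k3); p_{n+1} = p_n + (h/6)·(k1 + 2k2 + 2k3 + k4).
t=0.000000, p=-1.000000:
  k1 = f(0.000000, -1.000000) = -0.290000
  k2 = f(0.130000, -1.037700) = -0.316481
  k3 = f(0.130000, -1.041143) = -0.317479
  k4 = f(0.260000, -1.082545) = -0.376130
  p ← -1.000000 + (0.26/6)·(k1 + 2k2 + 2k3 + k4) = -1.083809
p(0.26) ≈ -1.0838

-1.0838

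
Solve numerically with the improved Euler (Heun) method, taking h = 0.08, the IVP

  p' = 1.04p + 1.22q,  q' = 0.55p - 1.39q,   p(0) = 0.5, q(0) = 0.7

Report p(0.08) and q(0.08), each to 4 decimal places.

0.6118, 0.6497

Heun on (p,q): k1 = f(t_n, state_n); k2 = f(t_n + h, state_n + h·k1); state_{n+1} = state_n + (h/2)·(k1 + k2).
0.000000: (0.500000, 0.700000)
  k1 = (1.374000, -0.698000)
  predictor → (0.609920, 0.644160)
  k2 = (1.420192, -0.559926)
  → (0.611768, 0.649683)
(p(0.08), q(0.08)) ≈ (0.6118, 0.6497)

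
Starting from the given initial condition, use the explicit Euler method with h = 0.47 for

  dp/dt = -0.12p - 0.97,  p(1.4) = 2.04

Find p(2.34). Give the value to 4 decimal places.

0.9303

Euler: p_{n+1} = p_n + h·f(t_n, p_n).
t=1.400000, p=2.040000: f=-1.214800 → p ← 2.040000 + 0.47·(-1.214800) = 1.469044
t=1.870000, p=1.469044: f=-1.146285 → p ← 1.469044 + 0.47·(-1.146285) = 0.930290
p(2.34) ≈ 0.9303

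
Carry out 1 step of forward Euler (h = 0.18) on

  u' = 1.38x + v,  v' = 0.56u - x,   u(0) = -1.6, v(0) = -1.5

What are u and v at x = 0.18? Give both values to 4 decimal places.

-1.8700, -1.6613

Euler on (u,v): u_{n+1} = u_n + h·u', v_{n+1} = v_n + h·v'.
0.000000: (-1.600000, -1.500000); f=(-1.500000, -0.896000) → (-1.870000, -1.661280)
(u(0.18), v(0.18)) ≈ (-1.8700, -1.6613)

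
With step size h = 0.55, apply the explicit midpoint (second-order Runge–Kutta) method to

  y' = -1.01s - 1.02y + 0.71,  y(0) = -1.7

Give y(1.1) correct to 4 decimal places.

Midpoint: k1 = f(s_n, y_n); k2 = f(s_n + h/2, y_n + (h/2)·k1); y_{n+1} = y_n + h·k2.
s=0.000000, y=-1.700000:
  k1 = f(0.000000, -1.700000) = 2.444000
  k2 = f(0.275000, -1.027900) = 1.480708
  y ← -1.700000 + 0.55·1.480708 = -0.885611
s=0.550000, y=-0.885611:
  k1 = f(0.550000, -0.885611) = 1.057823
  k2 = f(0.825000, -0.594709) = 0.483354
  y ← -0.885611 + 0.55·0.483354 = -0.619766
y(1.1) ≈ -0.6198

-0.6198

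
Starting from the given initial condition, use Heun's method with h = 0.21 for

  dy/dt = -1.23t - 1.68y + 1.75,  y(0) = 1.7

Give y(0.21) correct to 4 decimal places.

1.4816

Heun: k1 = f(t_n, y_n); k2 = f(t_n + h, y_n + h·k1); y_{n+1} = y_n + (h/2)·(k1 + k2).
t=0.000000, y=1.700000:
  k1 = f(0.000000, 1.700000) = -1.106000
  k2 = f(0.210000, 1.467740) = -0.974103
  y ← 1.700000 + (0.21/2)·(-1.106000 + (-0.974103)) = 1.481589
y(0.21) ≈ 1.4816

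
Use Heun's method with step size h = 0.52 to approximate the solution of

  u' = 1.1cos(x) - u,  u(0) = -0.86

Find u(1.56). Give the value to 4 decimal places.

Heun: k1 = f(x_n, u_n); k2 = f(x_n + h, u_n + h·k1); u_{n+1} = u_n + (h/2)·(k1 + k2).
x=0.000000, u=-0.860000:
  k1 = f(0.000000, -0.860000) = 1.960000
  k2 = f(0.520000, 0.159200) = 0.795401
  u ← -0.860000 + (0.52/2)·(1.960000 + 0.795401) = -0.143596
x=0.520000, u=-0.143596:
  k1 = f(0.520000, -0.143596) = 1.098197
  k2 = f(1.040000, 0.427467) = 0.129376
  u ← -0.143596 + (0.52/2)·(1.098197 + 0.129376) = 0.175573
x=1.040000, u=0.175573:
  k1 = f(1.040000, 0.175573) = 0.381269
  k2 = f(1.560000, 0.373833) = -0.361957
  u ← 0.175573 + (0.52/2)·(0.381269 + (-0.361957)) = 0.180594
u(1.56) ≈ 0.1806

0.1806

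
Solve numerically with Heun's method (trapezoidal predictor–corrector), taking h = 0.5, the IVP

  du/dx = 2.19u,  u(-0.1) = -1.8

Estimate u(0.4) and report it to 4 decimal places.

Heun: k1 = f(x_n, u_n); k2 = f(x_n + h, u_n + h·k1); u_{n+1} = u_n + (h/2)·(k1 + k2).
x=-0.100000, u=-1.800000:
  k1 = f(-0.100000, -1.800000) = -3.942000
  k2 = f(0.400000, -3.771000) = -8.258490
  u ← -1.800000 + (0.5/2)·(-3.942000 + (-8.258490)) = -4.850123
u(0.4) ≈ -4.8501

-4.8501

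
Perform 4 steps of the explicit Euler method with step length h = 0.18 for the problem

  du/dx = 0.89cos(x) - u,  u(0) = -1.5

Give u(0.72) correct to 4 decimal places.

-0.2235

Euler: u_{n+1} = u_n + h·f(x_n, u_n).
x=0.000000, u=-1.500000: f=2.390000 → u ← -1.500000 + 0.18·2.390000 = -1.069800
x=0.180000, u=-1.069800: f=1.945421 → u ← -1.069800 + 0.18·1.945421 = -0.719624
x=0.360000, u=-0.719624: f=1.552572 → u ← -0.719624 + 0.18·1.552572 = -0.440161
x=0.540000, u=-0.440161: f=1.203522 → u ← -0.440161 + 0.18·1.203522 = -0.223527
u(0.72) ≈ -0.2235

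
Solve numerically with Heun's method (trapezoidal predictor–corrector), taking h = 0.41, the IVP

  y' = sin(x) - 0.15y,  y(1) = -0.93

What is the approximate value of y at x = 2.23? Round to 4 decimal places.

Heun: k1 = f(x_n, y_n); k2 = f(x_n + h, y_n + h·k1); y_{n+1} = y_n + (h/2)·(k1 + k2).
x=1.000000, y=-0.930000:
  k1 = f(1.000000, -0.930000) = 0.980971
  k2 = f(1.410000, -0.527802) = 1.066270
  y ← -0.930000 + (0.41/2)·(0.980971 + 1.066270) = -0.510316
x=1.410000, y=-0.510316:
  k1 = f(1.410000, -0.510316) = 1.063647
  k2 = f(1.820000, -0.074220) = 0.980242
  y ← -0.510316 + (0.41/2)·(1.063647 + 0.980242) = -0.091318
x=1.820000, y=-0.091318:
  k1 = f(1.820000, -0.091318) = 0.982807
  k2 = f(2.230000, 0.311633) = 0.743735
  y ← -0.091318 + (0.41/2)·(0.982807 + 0.743735) = 0.262623
y(2.23) ≈ 0.2626

0.2626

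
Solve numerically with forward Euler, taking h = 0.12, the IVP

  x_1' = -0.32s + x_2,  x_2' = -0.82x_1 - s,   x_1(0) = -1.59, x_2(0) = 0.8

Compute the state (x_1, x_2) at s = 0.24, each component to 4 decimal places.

-1.3838, 1.0891

Euler on (x_1,x_2): x_1_{n+1} = x_1_n + h·x_1', x_2_{n+1} = x_2_n + h·x_2'.
0.000000: (-1.590000, 0.800000); f=(0.800000, 1.303800) → (-1.494000, 0.956456)
0.120000: (-1.494000, 0.956456); f=(0.918056, 1.105080) → (-1.383833, 1.089066)
(x_1(0.24), x_2(0.24)) ≈ (-1.3838, 1.0891)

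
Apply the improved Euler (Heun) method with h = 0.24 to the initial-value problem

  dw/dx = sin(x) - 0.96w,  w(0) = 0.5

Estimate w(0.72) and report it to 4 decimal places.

0.4538

Heun: k1 = f(x_n, w_n); k2 = f(x_n + h, w_n + h·k1); w_{n+1} = w_n + (h/2)·(k1 + k2).
x=0.000000, w=0.500000:
  k1 = f(0.000000, 0.500000) = -0.480000
  k2 = f(0.240000, 0.384800) = -0.131705
  w ← 0.500000 + (0.24/2)·(-0.480000 + (-0.131705)) = 0.426595
x=0.240000, w=0.426595:
  k1 = f(0.240000, 0.426595) = -0.171829
  k2 = f(0.480000, 0.385356) = 0.091837
  w ← 0.426595 + (0.24/2)·(-0.171829 + 0.091837) = 0.416996
x=0.480000, w=0.416996:
  k1 = f(0.480000, 0.416996) = 0.061463
  k2 = f(0.720000, 0.431747) = 0.244907
  w ← 0.416996 + (0.24/2)·(0.061463 + 0.244907) = 0.453761
w(0.72) ≈ 0.4538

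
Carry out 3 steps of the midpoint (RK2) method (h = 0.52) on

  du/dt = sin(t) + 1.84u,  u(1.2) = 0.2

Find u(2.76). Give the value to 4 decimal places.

Midpoint: k1 = f(t_n, u_n); k2 = f(t_n + h/2, u_n + (h/2)·k1); u_{n+1} = u_n + h·k2.
t=1.200000, u=0.200000:
  k1 = f(1.200000, 0.200000) = 1.300039
  k2 = f(1.460000, 0.538010) = 1.983807
  u ← 0.200000 + 0.52·1.983807 = 1.231580
t=1.720000, u=1.231580:
  k1 = f(1.720000, 1.231580) = 3.254996
  k2 = f(1.980000, 2.077879) = 4.740735
  u ← 1.231580 + 0.52·4.740735 = 3.696762
t=2.240000, u=3.696762:
  k1 = f(2.240000, 3.696762) = 7.586358
  k2 = f(2.500000, 5.669215) = 11.029827
  u ← 3.696762 + 0.52·11.029827 = 9.432272
u(2.76) ≈ 9.4323

9.4323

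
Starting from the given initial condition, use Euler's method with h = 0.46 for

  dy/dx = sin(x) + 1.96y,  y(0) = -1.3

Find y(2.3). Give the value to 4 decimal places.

-28.2951

Euler: y_{n+1} = y_n + h·f(x_n, y_n).
x=0.000000, y=-1.300000: f=-2.548000 → y ← -1.300000 + 0.46·(-2.548000) = -2.472080
x=0.460000, y=-2.472080: f=-4.401329 → y ← -2.472080 + 0.46·(-4.401329) = -4.496691
x=0.920000, y=-4.496691: f=-8.017913 → y ← -4.496691 + 0.46·(-8.017913) = -8.184931
x=1.380000, y=-8.184931: f=-15.060612 → y ← -8.184931 + 0.46·(-15.060612) = -15.112813
x=1.840000, y=-15.112813: f=-28.657130 → y ← -15.112813 + 0.46·(-28.657130) = -28.295092
y(2.3) ≈ -28.2951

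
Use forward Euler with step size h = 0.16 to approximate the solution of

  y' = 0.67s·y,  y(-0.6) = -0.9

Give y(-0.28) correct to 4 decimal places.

-0.8024

Euler: y_{n+1} = y_n + h·f(s_n, y_n).
s=-0.600000, y=-0.900000: f=0.361800 → y ← -0.900000 + 0.16·0.361800 = -0.842112
s=-0.440000, y=-0.842112: f=0.248255 → y ← -0.842112 + 0.16·0.248255 = -0.802391
y(-0.28) ≈ -0.8024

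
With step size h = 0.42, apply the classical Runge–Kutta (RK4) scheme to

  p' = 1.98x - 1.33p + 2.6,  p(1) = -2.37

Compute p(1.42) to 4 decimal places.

0.2624

RK4: k1 = f(x_n, p_n); k2 = f(x_n + h/2, p_n + (h/2)·k1); k3 = f(x_n + h/2, p_n + (h/2)·k2); k4 = f(x_n + h, p_n + h·k3); p_{n+1} = p_n + (h/6)·(k1 + 2k2 + 2k3 + k4).
x=1.000000, p=-2.370000:
  k1 = f(1.000000, -2.370000) = 7.732100
  k2 = f(1.210000, -0.746259) = 5.988324
  k3 = f(1.210000, -1.112452) = 6.475361
  k4 = f(1.420000, 0.349652) = 4.946563
  p ← -2.370000 + (0.42/6)·(k1 + 2k2 + 2k3 + k4) = 0.262422
p(1.42) ≈ 0.2624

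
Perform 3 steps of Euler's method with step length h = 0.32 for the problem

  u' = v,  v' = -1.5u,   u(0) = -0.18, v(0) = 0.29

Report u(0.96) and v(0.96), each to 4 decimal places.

Euler on (u,v): u_{n+1} = u_n + h·u', v_{n+1} = v_n + h·v'.
0.000000: (-0.180000, 0.290000); f=(0.290000, 0.270000) → (-0.087200, 0.376400)
0.320000: (-0.087200, 0.376400); f=(0.376400, 0.130800) → (0.033248, 0.418256)
0.640000: (0.033248, 0.418256); f=(0.418256, -0.049872) → (0.167090, 0.402297)
(u(0.96), v(0.96)) ≈ (0.1671, 0.4023)

0.1671, 0.4023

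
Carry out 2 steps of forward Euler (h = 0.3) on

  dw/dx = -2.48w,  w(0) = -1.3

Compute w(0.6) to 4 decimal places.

-0.0852

Euler: w_{n+1} = w_n + h·f(x_n, w_n).
x=0.000000, w=-1.300000: f=3.224000 → w ← -1.300000 + 0.3·3.224000 = -0.332800
x=0.300000, w=-0.332800: f=0.825344 → w ← -0.332800 + 0.3·0.825344 = -0.085197
w(0.6) ≈ -0.0852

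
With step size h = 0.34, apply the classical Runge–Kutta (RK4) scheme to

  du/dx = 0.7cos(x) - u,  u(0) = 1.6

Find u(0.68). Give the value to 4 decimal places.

1.1255

RK4: k1 = f(x_n, u_n); k2 = f(x_n + h/2, u_n + (h/2)·k1); k3 = f(x_n + h/2, u_n + (h/2)·k2); k4 = f(x_n + h, u_n + h·k3); u_{n+1} = u_n + (h/6)·(k1 + 2k2 + 2k3 + k4).
x=0.000000, u=1.600000:
  k1 = f(0.000000, 1.600000) = -0.900000
  k2 = f(0.170000, 1.447000) = -0.757091
  k3 = f(0.170000, 1.471295) = -0.781385
  k4 = f(0.340000, 1.334329) = -0.674401
  u ← 1.600000 + (0.34/6)·(k1 + 2k2 + 2k3 + k4) = 1.336423
x=0.340000, u=1.336423:
  k1 = f(0.340000, 1.336423) = -0.676495
  k2 = f(0.510000, 1.221419) = -0.610498
  k3 = f(0.510000, 1.232639) = -0.621718
  k4 = f(0.680000, 1.125039) = -0.580738
  u ← 1.336423 + (0.34/6)·(k1 + 2k2 + 2k3 + k4) = 1.125529
u(0.68) ≈ 1.1255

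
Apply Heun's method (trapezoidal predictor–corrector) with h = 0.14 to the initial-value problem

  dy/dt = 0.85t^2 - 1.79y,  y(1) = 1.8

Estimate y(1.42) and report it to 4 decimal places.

Heun: k1 = f(t_n, y_n); k2 = f(t_n + h, y_n + h·k1); y_{n+1} = y_n + (h/2)·(k1 + k2).
t=1.000000, y=1.800000:
  k1 = f(1.000000, 1.800000) = -2.372000
  k2 = f(1.140000, 1.467920) = -1.522917
  y ← 1.800000 + (0.14/2)·(-2.372000 + (-1.522917)) = 1.527356
t=1.140000, y=1.527356:
  k1 = f(1.140000, 1.527356) = -1.629307
  k2 = f(1.280000, 1.299253) = -0.933023
  y ← 1.527356 + (0.14/2)·(-1.629307 + (-0.933023)) = 1.347993
t=1.280000, y=1.347993:
  k1 = f(1.280000, 1.347993) = -1.020267
  k2 = f(1.420000, 1.205155) = -0.443288
  y ← 1.347993 + (0.14/2)·(-1.020267 + (-0.443288)) = 1.245544
y(1.42) ≈ 1.2455

1.2455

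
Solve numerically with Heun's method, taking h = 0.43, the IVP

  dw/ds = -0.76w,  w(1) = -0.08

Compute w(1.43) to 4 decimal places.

-0.0581

Heun: k1 = f(s_n, w_n); k2 = f(s_n + h, w_n + h·k1); w_{n+1} = w_n + (h/2)·(k1 + k2).
s=1.000000, w=-0.080000:
  k1 = f(1.000000, -0.080000) = 0.060800
  k2 = f(1.430000, -0.053856) = 0.040931
  w ← -0.080000 + (0.43/2)·(0.060800 + 0.040931) = -0.058128
w(1.43) ≈ -0.0581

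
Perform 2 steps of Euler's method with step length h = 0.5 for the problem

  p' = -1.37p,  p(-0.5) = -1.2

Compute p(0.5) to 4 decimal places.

Euler: p_{n+1} = p_n + h·f(t_n, p_n).
t=-0.500000, p=-1.200000: f=1.644000 → p ← -1.200000 + 0.5·1.644000 = -0.378000
t=0.000000, p=-0.378000: f=0.517860 → p ← -0.378000 + 0.5·0.517860 = -0.119070
p(0.5) ≈ -0.1191

-0.1191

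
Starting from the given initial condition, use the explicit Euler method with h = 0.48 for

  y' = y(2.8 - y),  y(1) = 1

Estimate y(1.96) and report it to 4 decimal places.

2.7015

Euler: y_{n+1} = y_n + h·f(x_n, y_n).
x=1.000000, y=1.000000: f=1.800000 → y ← 1.000000 + 0.48·1.800000 = 1.864000
x=1.480000, y=1.864000: f=1.744704 → y ← 1.864000 + 0.48·1.744704 = 2.701458
y(1.96) ≈ 2.7015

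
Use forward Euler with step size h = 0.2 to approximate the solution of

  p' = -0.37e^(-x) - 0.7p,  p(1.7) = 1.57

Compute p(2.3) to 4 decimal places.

Euler: p_{n+1} = p_n + h·f(x_n, p_n).
x=1.700000, p=1.570000: f=-1.166593 → p ← 1.570000 + 0.2·(-1.166593) = 1.336681
x=1.900000, p=1.336681: f=-0.991017 → p ← 1.336681 + 0.2·(-0.991017) = 1.138478
x=2.100000, p=1.138478: f=-0.842243 → p ← 1.138478 + 0.2·(-0.842243) = 0.970029
p(2.3) ≈ 0.9700

0.9700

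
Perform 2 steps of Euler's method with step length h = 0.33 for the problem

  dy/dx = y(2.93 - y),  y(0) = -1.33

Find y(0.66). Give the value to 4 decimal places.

-9.6721

Euler: y_{n+1} = y_n + h·f(x_n, y_n).
x=0.000000, y=-1.330000: f=-5.665800 → y ← -1.330000 + 0.33·(-5.665800) = -3.199714
x=0.330000, y=-3.199714: f=-19.613332 → y ← -3.199714 + 0.33·(-19.613332) = -9.672113
y(0.66) ≈ -9.6721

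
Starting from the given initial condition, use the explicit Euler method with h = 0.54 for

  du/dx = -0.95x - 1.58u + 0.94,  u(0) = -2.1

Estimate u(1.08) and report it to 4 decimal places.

Euler: u_{n+1} = u_n + h·f(x_n, u_n).
x=0.000000, u=-2.100000: f=4.258000 → u ← -2.100000 + 0.54·4.258000 = 0.199320
x=0.540000, u=0.199320: f=0.112074 → u ← 0.199320 + 0.54·0.112074 = 0.259840
u(1.08) ≈ 0.2598

0.2598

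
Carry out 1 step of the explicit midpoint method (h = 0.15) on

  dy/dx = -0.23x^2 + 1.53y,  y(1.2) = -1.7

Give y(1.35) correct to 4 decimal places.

Midpoint: k1 = f(x_n, y_n); k2 = f(x_n + h/2, y_n + (h/2)·k1); y_{n+1} = y_n + h·k2.
x=1.200000, y=-1.700000:
  k1 = f(1.200000, -1.700000) = -2.932200
  k2 = f(1.275000, -1.919915) = -3.311364
  y ← -1.700000 + 0.15·(-3.311364) = -2.196705
y(1.35) ≈ -2.1967

-2.1967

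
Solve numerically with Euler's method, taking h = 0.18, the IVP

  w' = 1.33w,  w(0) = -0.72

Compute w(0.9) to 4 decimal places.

-2.1057

Euler: w_{n+1} = w_n + h·f(s_n, w_n).
s=0.000000, w=-0.720000: f=-0.957600 → w ← -0.720000 + 0.18·(-0.957600) = -0.892368
s=0.180000, w=-0.892368: f=-1.186849 → w ← -0.892368 + 0.18·(-1.186849) = -1.106001
s=0.360000, w=-1.106001: f=-1.470981 → w ← -1.106001 + 0.18·(-1.470981) = -1.370778
s=0.540000, w=-1.370778: f=-1.823134 → w ← -1.370778 + 0.18·(-1.823134) = -1.698942
s=0.720000, w=-1.698942: f=-2.259592 → w ← -1.698942 + 0.18·(-2.259592) = -2.105668
w(0.9) ≈ -2.1057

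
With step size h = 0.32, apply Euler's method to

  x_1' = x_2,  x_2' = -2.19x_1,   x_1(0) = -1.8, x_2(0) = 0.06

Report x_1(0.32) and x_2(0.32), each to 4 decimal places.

-1.7808, 1.3214

Euler on (x_1,x_2): x_1_{n+1} = x_1_n + h·x_1', x_2_{n+1} = x_2_n + h·x_2'.
0.000000: (-1.800000, 0.060000); f=(0.060000, 3.942000) → (-1.780800, 1.321440)
(x_1(0.32), x_2(0.32)) ≈ (-1.7808, 1.3214)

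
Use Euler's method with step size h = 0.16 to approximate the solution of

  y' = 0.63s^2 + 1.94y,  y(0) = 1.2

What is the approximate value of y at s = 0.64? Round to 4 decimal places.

3.5795

Euler: y_{n+1} = y_n + h·f(s_n, y_n).
s=0.000000, y=1.200000: f=2.328000 → y ← 1.200000 + 0.16·2.328000 = 1.572480
s=0.160000, y=1.572480: f=3.066739 → y ← 1.572480 + 0.16·3.066739 = 2.063158
s=0.320000, y=2.063158: f=4.067039 → y ← 2.063158 + 0.16·4.067039 = 2.713885
s=0.480000, y=2.713885: f=5.410088 → y ← 2.713885 + 0.16·5.410088 = 3.579499
y(0.64) ≈ 3.5795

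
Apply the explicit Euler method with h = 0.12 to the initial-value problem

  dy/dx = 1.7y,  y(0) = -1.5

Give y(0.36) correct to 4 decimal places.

-2.6180

Euler: y_{n+1} = y_n + h·f(x_n, y_n).
x=0.000000, y=-1.500000: f=-2.550000 → y ← -1.500000 + 0.12·(-2.550000) = -1.806000
x=0.120000, y=-1.806000: f=-3.070200 → y ← -1.806000 + 0.12·(-3.070200) = -2.174424
x=0.240000, y=-2.174424: f=-3.696521 → y ← -2.174424 + 0.12·(-3.696521) = -2.618006
y(0.36) ≈ -2.6180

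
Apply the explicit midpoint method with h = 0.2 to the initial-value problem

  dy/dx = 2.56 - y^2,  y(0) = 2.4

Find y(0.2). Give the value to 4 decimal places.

Midpoint: k1 = f(x_n, y_n); k2 = f(x_n + h/2, y_n + (h/2)·k1); y_{n+1} = y_n + h·k2.
x=0.000000, y=2.400000:
  k1 = f(0.000000, 2.400000) = -3.200000
  k2 = f(0.100000, 2.080000) = -1.766400
  y ← 2.400000 + 0.2·(-1.766400) = 2.046720
y(0.2) ≈ 2.0467

2.0467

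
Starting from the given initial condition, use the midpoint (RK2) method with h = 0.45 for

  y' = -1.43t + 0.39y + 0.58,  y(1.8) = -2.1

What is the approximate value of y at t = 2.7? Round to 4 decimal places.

-5.7489

Midpoint: k1 = f(t_n, y_n); k2 = f(t_n + h/2, y_n + (h/2)·k1); y_{n+1} = y_n + h·k2.
t=1.800000, y=-2.100000:
  k1 = f(1.800000, -2.100000) = -2.813000
  k2 = f(2.025000, -2.732925) = -3.381591
  y ← -2.100000 + 0.45·(-3.381591) = -3.621716
t=2.250000, y=-3.621716:
  k1 = f(2.250000, -3.621716) = -4.049969
  k2 = f(2.475000, -4.532959) = -4.727104
  y ← -3.621716 + 0.45·(-4.727104) = -5.748913
y(2.7) ≈ -5.7489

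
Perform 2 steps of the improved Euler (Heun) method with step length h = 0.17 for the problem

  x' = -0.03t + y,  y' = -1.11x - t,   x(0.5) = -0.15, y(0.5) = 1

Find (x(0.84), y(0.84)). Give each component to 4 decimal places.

0.1537, 0.7681

Heun on (x,y): k1 = f(t_n, state_n); k2 = f(t_n + h, state_n + h·k1); state_{n+1} = state_n + (h/2)·(k1 + k2).
0.500000: (-0.150000, 1.000000)
  k1 = (0.985000, -0.333500)
  predictor → (0.017450, 0.943305)
  k2 = (0.923205, -0.689370)
  → (0.012197, 0.913056)
0.670000: (0.012197, 0.913056)
  k1 = (0.892956, -0.683539)
  predictor → (0.164000, 0.796854)
  k2 = (0.771654, -1.022040)
  → (0.153689, 0.768082)
(x(0.84), y(0.84)) ≈ (0.1537, 0.7681)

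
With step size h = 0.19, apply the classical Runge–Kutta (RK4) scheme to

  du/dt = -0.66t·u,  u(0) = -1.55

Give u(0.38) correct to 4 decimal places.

-1.4779

RK4: k1 = f(t_n, u_n); k2 = f(t_n + h/2, u_n + (h/2)·k1); k3 = f(t_n + h/2, u_n + (h/2)·k2); k4 = f(t_n + h, u_n + h·k3); u_{n+1} = u_n + (h/6)·(k1 + 2k2 + 2k3 + k4).
t=0.000000, u=-1.550000:
  k1 = f(0.000000, -1.550000) = 0.000000
  k2 = f(0.095000, -1.550000) = 0.097185
  k3 = f(0.095000, -1.540767) = 0.096606
  k4 = f(0.190000, -1.531645) = 0.192068
  u ← -1.550000 + (0.19/6)·(k1 + 2k2 + 2k3 + k4) = -1.531644
t=0.190000, u=-1.531644:
  k1 = f(0.190000, -1.531644) = 0.192068
  k2 = f(0.285000, -1.513398) = 0.284670
  k3 = f(0.285000, -1.504601) = 0.283015
  k4 = f(0.380000, -1.477871) = 0.370650
  u ← -1.531644 + (0.19/6)·(k1 + 2k2 + 2k3 + k4) = -1.477872
u(0.38) ≈ -1.4779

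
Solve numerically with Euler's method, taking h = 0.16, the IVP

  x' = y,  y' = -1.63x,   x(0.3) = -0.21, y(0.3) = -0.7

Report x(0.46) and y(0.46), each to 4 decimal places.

-0.3220, -0.6452

Euler on (x,y): x_{n+1} = x_n + h·x', y_{n+1} = y_n + h·y'.
0.300000: (-0.210000, -0.700000); f=(-0.700000, 0.342300) → (-0.322000, -0.645232)
(x(0.46), y(0.46)) ≈ (-0.3220, -0.6452)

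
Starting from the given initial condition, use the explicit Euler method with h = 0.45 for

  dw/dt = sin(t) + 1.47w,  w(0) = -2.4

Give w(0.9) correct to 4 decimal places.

-6.4297

Euler: w_{n+1} = w_n + h·f(t_n, w_n).
t=0.000000, w=-2.400000: f=-3.528000 → w ← -2.400000 + 0.45·(-3.528000) = -3.987600
t=0.450000, w=-3.987600: f=-5.426806 → w ← -3.987600 + 0.45·(-5.426806) = -6.429663
w(0.9) ≈ -6.4297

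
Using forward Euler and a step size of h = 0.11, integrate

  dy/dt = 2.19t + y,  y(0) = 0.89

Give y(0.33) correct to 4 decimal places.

1.2996

Euler: y_{n+1} = y_n + h·f(t_n, y_n).
t=0.000000, y=0.890000: f=0.890000 → y ← 0.890000 + 0.11·0.890000 = 0.987900
t=0.110000, y=0.987900: f=1.228800 → y ← 0.987900 + 0.11·1.228800 = 1.123068
t=0.220000, y=1.123068: f=1.604868 → y ← 1.123068 + 0.11·1.604868 = 1.299603
y(0.33) ≈ 1.2996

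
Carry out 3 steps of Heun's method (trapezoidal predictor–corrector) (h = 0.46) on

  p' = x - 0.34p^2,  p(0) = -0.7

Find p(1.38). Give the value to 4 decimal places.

0.0938

Heun: k1 = f(x_n, p_n); k2 = f(x_n + h, p_n + h·k1); p_{n+1} = p_n + (h/2)·(k1 + k2).
x=0.000000, p=-0.700000:
  k1 = f(0.000000, -0.700000) = -0.166600
  k2 = f(0.460000, -0.776636) = 0.254924
  p ← -0.700000 + (0.46/2)·(-0.166600 + 0.254924) = -0.679685
x=0.460000, p=-0.679685:
  k1 = f(0.460000, -0.679685) = 0.302929
  k2 = f(0.920000, -0.540338) = 0.820732
  p ← -0.679685 + (0.46/2)·(0.302929 + 0.820732) = -0.421243
x=0.920000, p=-0.421243:
  k1 = f(0.920000, -0.421243) = 0.859668
  k2 = f(1.380000, -0.025796) = 1.379774
  p ← -0.421243 + (0.46/2)·(0.859668 + 1.379774) = 0.093828
p(1.38) ≈ 0.0938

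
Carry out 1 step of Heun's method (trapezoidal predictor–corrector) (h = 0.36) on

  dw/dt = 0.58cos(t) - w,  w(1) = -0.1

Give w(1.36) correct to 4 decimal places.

-0.0125

Heun: k1 = f(t_n, w_n); k2 = f(t_n + h, w_n + h·k1); w_{n+1} = w_n + (h/2)·(k1 + k2).
t=1.000000, w=-0.100000:
  k1 = f(1.000000, -0.100000) = 0.413375
  k2 = f(1.360000, 0.048815) = 0.072543
  w ← -0.100000 + (0.36/2)·(0.413375 + 0.072543) = -0.012535
w(1.36) ≈ -0.0125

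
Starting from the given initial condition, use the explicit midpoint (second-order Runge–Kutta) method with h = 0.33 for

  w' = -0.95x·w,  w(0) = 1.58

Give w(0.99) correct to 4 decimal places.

Midpoint: k1 = f(x_n, w_n); k2 = f(x_n + h/2, w_n + (h/2)·k1); w_{n+1} = w_n + h·k2.
x=0.000000, w=1.580000:
  k1 = f(0.000000, 1.580000) = 0.000000
  k2 = f(0.165000, 1.580000) = -0.247665
  w ← 1.580000 + 0.33·(-0.247665) = 1.498271
x=0.330000, w=1.498271:
  k1 = f(0.330000, 1.498271) = -0.469708
  k2 = f(0.495000, 1.420769) = -0.668117
  w ← 1.498271 + 0.33·(-0.668117) = 1.277792
x=0.660000, w=1.277792:
  k1 = f(0.660000, 1.277792) = -0.801176
  k2 = f(0.825000, 1.145598) = -0.897863
  w ← 1.277792 + 0.33·(-0.897863) = 0.981497
w(0.99) ≈ 0.9815

0.9815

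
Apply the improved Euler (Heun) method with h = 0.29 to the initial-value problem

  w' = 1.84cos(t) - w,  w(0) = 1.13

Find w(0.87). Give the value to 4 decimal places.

1.3672

Heun: k1 = f(t_n, w_n); k2 = f(t_n + h, w_n + h·k1); w_{n+1} = w_n + (h/2)·(k1 + k2).
t=0.000000, w=1.130000:
  k1 = f(0.000000, 1.130000) = 0.710000
  k2 = f(0.290000, 1.335900) = 0.427269
  w ← 1.130000 + (0.29/2)·(0.710000 + 0.427269) = 1.294904
t=0.290000, w=1.294904:
  k1 = f(0.290000, 1.294904) = 0.468265
  k2 = f(0.580000, 1.430701) = 0.108391
  w ← 1.294904 + (0.29/2)·(0.468265 + 0.108391) = 1.378519
t=0.580000, w=1.378519:
  k1 = f(0.580000, 1.378519) = 0.160572
  k2 = f(0.870000, 1.425085) = -0.238604
  w ← 1.378519 + (0.29/2)·(0.160572 + (-0.238604)) = 1.367204
w(0.87) ≈ 1.3672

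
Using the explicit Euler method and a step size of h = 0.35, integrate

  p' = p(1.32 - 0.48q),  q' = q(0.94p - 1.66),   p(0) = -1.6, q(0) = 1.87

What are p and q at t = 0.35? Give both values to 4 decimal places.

Euler on (p,q): p_{n+1} = p_n + h·p', q_{n+1} = q_n + h·q'.
0.000000: (-1.600000, 1.870000); f=(-0.675840, -5.916680) → (-1.836544, -0.200838)
(p(0.35), q(0.35)) ≈ (-1.8365, -0.2008)

-1.8365, -0.2008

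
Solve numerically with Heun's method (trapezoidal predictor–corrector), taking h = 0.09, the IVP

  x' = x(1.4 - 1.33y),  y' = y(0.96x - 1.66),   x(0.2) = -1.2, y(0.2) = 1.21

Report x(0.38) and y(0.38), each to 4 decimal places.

-1.2323, 0.7344

Heun on (x,y): k1 = f(t_n, state_n); k2 = f(t_n + h, state_n + h·k1); state_{n+1} = state_n + (h/2)·(k1 + k2).
0.200000: (-1.200000, 1.210000)
  k1 = (0.251160, -3.402520)
  predictor → (-1.177396, 0.903773)
  k2 = (-0.233103, -2.521798)
  → (-1.199187, 0.943406)
0.290000: (-1.199187, 0.943406)
  k1 = (-0.174206, -2.652121)
  predictor → (-1.214866, 0.704715)
  k2 = (-0.562154, -1.991715)
  → (-1.232324, 0.734433)
(x(0.38), y(0.38)) ≈ (-1.2323, 0.7344)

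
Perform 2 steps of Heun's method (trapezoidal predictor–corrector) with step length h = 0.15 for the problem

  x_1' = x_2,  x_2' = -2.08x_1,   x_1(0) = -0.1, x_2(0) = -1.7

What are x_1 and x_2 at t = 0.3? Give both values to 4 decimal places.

-0.5888, -1.4809

Heun on (x_1,x_2): k1 = f(t_n, state_n); k2 = f(t_n + h, state_n + h·k1); state_{n+1} = state_n + (h/2)·(k1 + k2).
0.000000: (-0.100000, -1.700000)
  k1 = (-1.700000, 0.208000)
  predictor → (-0.355000, -1.668800)
  k2 = (-1.668800, 0.738400)
  → (-0.352660, -1.629020)
0.150000: (-0.352660, -1.629020)
  k1 = (-1.629020, 0.733533)
  predictor → (-0.597013, -1.518990)
  k2 = (-1.518990, 1.241787)
  → (-0.588761, -1.480871)
(x_1(0.3), x_2(0.3)) ≈ (-0.5888, -1.4809)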